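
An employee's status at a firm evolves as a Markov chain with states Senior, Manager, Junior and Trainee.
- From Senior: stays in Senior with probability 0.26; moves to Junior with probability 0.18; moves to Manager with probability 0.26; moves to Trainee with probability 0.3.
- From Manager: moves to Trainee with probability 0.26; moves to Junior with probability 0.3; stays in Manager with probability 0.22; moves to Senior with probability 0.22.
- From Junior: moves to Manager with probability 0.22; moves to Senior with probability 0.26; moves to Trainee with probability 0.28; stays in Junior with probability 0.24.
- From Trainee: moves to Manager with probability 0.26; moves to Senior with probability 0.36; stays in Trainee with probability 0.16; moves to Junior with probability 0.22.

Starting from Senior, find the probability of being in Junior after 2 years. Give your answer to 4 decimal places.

0.2340

Propagate the distribution vector 2 years from Senior.
After 0 years: (1.0000, 0.0000, 0.0000, 0.0000)
After 1 year: (0.2600, 0.2600, 0.1800, 0.3000)
After 2 years: (0.2796, 0.2424, 0.2340, 0.2440)
P(in Junior after 2 years) = 0.2340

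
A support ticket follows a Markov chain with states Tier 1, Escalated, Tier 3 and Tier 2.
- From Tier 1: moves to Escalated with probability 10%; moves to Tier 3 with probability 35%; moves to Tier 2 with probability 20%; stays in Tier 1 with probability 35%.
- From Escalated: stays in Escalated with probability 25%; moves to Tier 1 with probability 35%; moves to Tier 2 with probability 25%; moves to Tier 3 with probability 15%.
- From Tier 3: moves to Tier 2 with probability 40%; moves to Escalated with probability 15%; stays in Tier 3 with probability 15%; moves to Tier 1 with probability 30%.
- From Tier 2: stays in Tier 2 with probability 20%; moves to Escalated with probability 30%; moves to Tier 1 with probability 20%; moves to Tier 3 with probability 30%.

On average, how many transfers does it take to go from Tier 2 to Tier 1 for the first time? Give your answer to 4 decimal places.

Let t(s) be the expected number of transfers to first reach Tier 1 from state s, with t(Tier 1) = 0. Conditioning on the first transfer:
t(Escalated) = 1 + 0.25·t(Escalated) + 0.15·t(Tier 3) + 0.25·t(Tier 2)
t(Tier 3) = 1 + 0.15·t(Escalated) + 0.15·t(Tier 3) + 0.4·t(Tier 2)
t(Tier 2) = 1 + 0.3·t(Escalated) + 0.3·t(Tier 3) + 0.2·t(Tier 2)
Solving: t(Escalated) = 3.3252, t(Tier 3) = 3.5680, t(Tier 2) = 3.8350.
Expected transfers from Tier 2 to Tier 1: 3.8350.

3.8350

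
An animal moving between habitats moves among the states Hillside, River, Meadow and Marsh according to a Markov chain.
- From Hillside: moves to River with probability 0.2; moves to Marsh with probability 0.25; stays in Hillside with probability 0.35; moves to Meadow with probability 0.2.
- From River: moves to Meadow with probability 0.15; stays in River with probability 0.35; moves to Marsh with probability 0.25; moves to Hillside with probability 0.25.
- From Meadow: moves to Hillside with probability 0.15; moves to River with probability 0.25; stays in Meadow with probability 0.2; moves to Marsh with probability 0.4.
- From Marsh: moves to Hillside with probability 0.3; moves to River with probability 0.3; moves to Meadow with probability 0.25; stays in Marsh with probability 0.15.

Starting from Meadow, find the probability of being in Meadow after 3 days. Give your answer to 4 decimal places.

0.1976

Propagate the distribution vector 3 days from Meadow.
After 0 days: (0.0000, 0.0000, 1.0000, 0.0000)
After 1 day: (0.1500, 0.2500, 0.2000, 0.4000)
After 2 days: (0.2650, 0.2875, 0.2075, 0.2400)
After 3 days: (0.2678, 0.2775, 0.1976, 0.2571)
P(in Meadow after 3 days) = 0.1976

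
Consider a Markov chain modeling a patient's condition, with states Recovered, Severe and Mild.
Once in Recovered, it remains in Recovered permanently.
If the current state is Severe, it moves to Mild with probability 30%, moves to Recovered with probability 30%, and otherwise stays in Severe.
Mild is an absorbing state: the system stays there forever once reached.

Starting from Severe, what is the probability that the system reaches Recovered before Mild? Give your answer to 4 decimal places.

0.5000

Let h(s) be the probability of absorption at Recovered starting from transient state s. Then h(Recovered) = 1 and h(Mild) = 0. By first-step analysis:
h(Severe) = 0.3·1 + 0.4·h(Severe) + 0.3·0
Solving: h(Severe) = 0.5000.
Starting from Severe, the probability is 0.5000.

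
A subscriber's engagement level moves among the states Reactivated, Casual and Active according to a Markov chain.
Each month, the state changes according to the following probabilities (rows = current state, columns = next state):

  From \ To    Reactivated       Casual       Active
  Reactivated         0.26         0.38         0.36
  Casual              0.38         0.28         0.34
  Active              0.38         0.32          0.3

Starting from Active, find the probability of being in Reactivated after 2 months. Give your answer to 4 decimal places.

Sum over the intermediate state after 1 month:
P = P(Active→Reactivated)·P(Reactivated→Reactivated) + P(Active→Casual)·P(Casual→Reactivated) + P(Active→Active)·P(Active→Reactivated)
  = 0.38×0.26 + 0.32×0.38 + 0.3×0.38
  = 0.0988 + 0.1216 + 0.1140 = 0.3344

0.3344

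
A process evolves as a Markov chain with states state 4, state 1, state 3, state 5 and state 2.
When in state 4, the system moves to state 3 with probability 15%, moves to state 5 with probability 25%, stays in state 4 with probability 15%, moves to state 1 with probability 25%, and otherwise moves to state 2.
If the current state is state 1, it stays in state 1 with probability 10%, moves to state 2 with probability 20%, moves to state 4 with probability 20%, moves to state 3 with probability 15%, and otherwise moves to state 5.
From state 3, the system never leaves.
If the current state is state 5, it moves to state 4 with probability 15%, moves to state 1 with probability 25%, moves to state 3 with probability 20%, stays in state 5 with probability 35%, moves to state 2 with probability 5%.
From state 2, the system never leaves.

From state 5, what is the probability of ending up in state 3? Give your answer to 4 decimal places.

Let h(s) be the probability of absorption at state 3 starting from transient state s. Then h(state 3) = 1 and h(state 2) = 0. By first-step analysis:
h(state 4) = 0.15·h(state 4) + 0.25·h(state 1) + 0.15·1 + 0.25·h(state 5) + 0.2·0
h(state 1) = 0.2·h(state 4) + 0.1·h(state 1) + 0.15·1 + 0.35·h(state 5) + 0.2·0
h(state 5) = 0.15·h(state 4) + 0.25·h(state 1) + 0.2·1 + 0.35·h(state 5) + 0.05·0
Solving: h(state 4) = 0.5162, h(state 1) = 0.5261, h(state 5) = 0.6292.
Starting from state 5, the probability is 0.6292.

0.6292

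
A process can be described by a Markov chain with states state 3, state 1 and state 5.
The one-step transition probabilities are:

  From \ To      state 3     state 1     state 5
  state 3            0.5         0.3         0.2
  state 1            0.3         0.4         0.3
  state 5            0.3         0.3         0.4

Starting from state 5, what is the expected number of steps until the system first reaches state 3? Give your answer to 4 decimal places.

Let t(s) be the expected number of steps to first reach state 3 from state s, with t(state 3) = 0. Conditioning on the first step:
t(state 1) = 1 + 0.4·t(state 1) + 0.3·t(state 5)
t(state 5) = 1 + 0.3·t(state 1) + 0.4·t(state 5)
Solving: t(state 1) = 3.3333, t(state 5) = 3.3333.
Expected steps from state 5 to state 3: 3.3333.

3.3333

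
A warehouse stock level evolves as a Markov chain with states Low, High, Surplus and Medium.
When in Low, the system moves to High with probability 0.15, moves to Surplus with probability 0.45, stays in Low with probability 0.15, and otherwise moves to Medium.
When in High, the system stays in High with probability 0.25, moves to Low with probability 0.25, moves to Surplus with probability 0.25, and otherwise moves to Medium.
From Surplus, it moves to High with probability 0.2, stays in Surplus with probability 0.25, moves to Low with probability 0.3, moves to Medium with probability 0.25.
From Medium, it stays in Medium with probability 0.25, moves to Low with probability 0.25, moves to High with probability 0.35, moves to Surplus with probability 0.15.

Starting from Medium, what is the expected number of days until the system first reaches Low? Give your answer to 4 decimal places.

3.8469

Let t(s) be the expected number of days to first reach Low from state s, with t(Low) = 0. Conditioning on the first day:
t(High) = 1 + 0.25·t(High) + 0.25·t(Surplus) + 0.25·t(Medium)
t(Surplus) = 1 + 0.2·t(High) + 0.25·t(Surplus) + 0.25·t(Medium)
t(Medium) = 1 + 0.35·t(High) + 0.15·t(Surplus) + 0.25·t(Medium)
Solving: t(High) = 3.8278, t(Surplus) = 3.6364, t(Medium) = 3.8469.
Expected days from Medium to Low: 3.8469.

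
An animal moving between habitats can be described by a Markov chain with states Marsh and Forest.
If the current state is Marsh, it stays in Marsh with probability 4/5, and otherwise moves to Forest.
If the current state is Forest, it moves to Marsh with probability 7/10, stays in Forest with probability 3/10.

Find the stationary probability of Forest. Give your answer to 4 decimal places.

Let the stationary distribution be π with π = πP and π_1 + π_2 = 1.
π_1 = 0.8·π_1 + 0.7·π_2
Solving with the normalization constraint gives π = (0.7778, 0.2222).
So the stationary probability of Forest is 0.2222.

0.2222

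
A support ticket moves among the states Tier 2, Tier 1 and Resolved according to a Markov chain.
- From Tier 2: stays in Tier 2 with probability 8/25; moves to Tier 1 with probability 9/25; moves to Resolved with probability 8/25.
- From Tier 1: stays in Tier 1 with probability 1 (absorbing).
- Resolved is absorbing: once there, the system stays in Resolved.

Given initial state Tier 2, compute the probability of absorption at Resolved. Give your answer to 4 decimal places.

Let h(s) be the probability of absorption at Resolved starting from transient state s. Then h(Resolved) = 1 and h(Tier 1) = 0. By first-step analysis:
h(Tier 2) = 0.32·h(Tier 2) + 0.36·0 + 0.32·1
Solving: h(Tier 2) = 0.4706.
Starting from Tier 2, the probability is 0.4706.

0.4706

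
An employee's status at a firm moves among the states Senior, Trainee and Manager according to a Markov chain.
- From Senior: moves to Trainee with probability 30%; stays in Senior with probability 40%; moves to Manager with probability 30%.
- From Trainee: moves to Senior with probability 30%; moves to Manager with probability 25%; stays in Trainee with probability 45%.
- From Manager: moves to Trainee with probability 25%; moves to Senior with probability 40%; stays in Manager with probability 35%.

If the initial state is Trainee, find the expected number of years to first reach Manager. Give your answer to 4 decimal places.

3.7500

Let t(s) be the expected number of years to first reach Manager from state s, with t(Manager) = 0. Conditioning on the first year:
t(Senior) = 1 + 0.4·t(Senior) + 0.3·t(Trainee)
t(Trainee) = 1 + 0.3·t(Senior) + 0.45·t(Trainee)
Solving: t(Senior) = 3.5417, t(Trainee) = 3.7500.
Expected years from Trainee to Manager: 3.7500.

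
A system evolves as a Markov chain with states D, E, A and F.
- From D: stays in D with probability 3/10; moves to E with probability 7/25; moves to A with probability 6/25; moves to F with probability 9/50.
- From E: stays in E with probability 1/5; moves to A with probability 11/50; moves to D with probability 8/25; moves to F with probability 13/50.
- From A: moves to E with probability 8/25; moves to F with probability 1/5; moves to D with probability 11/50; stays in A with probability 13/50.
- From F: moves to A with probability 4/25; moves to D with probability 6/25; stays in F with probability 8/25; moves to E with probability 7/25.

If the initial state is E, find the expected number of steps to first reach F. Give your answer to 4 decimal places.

Let t(s) be the expected number of steps to first reach F from state s, with t(F) = 0. Conditioning on the first step:
t(D) = 1 + 0.3·t(D) + 0.28·t(E) + 0.24·t(A)
t(E) = 1 + 0.32·t(D) + 0.2·t(E) + 0.22·t(A)
t(A) = 1 + 0.22·t(D) + 0.32·t(E) + 0.26·t(A)
Solving: t(D) = 4.8488, t(E) = 4.4917, t(A) = 4.7352.
Expected steps from E to F: 4.4917.

4.4917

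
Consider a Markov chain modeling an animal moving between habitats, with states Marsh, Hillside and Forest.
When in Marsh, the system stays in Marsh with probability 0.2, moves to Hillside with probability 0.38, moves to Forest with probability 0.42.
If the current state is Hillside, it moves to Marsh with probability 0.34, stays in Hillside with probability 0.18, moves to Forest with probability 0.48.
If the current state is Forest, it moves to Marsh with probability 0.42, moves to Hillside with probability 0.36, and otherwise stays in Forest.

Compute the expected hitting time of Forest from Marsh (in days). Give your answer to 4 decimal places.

2.2779

Let t(s) be the expected number of days to first reach Forest from state s, with t(Forest) = 0. Conditioning on the first day:
t(Marsh) = 1 + 0.2·t(Marsh) + 0.38·t(Hillside)
t(Hillside) = 1 + 0.34·t(Marsh) + 0.18·t(Hillside)
Solving: t(Marsh) = 2.2779, t(Hillside) = 2.1640.
Expected days from Marsh to Forest: 2.2779.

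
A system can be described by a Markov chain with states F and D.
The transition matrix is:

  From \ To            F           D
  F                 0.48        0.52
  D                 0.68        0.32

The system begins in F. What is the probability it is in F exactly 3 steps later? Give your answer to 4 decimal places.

Propagate the distribution vector 3 steps from F.
After 0 steps: (1.0000, 0.0000)
After 1 step: (0.4800, 0.5200)
After 2 steps: (0.5840, 0.4160)
After 3 steps: (0.5632, 0.4368)
P(in F after 3 steps) = 0.5632

0.5632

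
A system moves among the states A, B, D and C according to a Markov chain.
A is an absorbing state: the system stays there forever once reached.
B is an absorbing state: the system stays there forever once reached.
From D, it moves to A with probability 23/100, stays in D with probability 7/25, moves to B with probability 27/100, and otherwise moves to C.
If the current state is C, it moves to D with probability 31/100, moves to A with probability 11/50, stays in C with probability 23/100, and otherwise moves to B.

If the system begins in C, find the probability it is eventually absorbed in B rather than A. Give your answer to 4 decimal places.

Let h(s) be the probability of absorption at B starting from transient state s. Then h(B) = 1 and h(A) = 0. By first-step analysis:
h(D) = 0.23·0 + 0.27·1 + 0.28·h(D) + 0.22·h(C)
h(C) = 0.22·0 + 0.24·1 + 0.31·h(D) + 0.23·h(C)
Solving: h(D) = 0.5362, h(C) = 0.5276.
Starting from C, the probability is 0.5276.

0.5276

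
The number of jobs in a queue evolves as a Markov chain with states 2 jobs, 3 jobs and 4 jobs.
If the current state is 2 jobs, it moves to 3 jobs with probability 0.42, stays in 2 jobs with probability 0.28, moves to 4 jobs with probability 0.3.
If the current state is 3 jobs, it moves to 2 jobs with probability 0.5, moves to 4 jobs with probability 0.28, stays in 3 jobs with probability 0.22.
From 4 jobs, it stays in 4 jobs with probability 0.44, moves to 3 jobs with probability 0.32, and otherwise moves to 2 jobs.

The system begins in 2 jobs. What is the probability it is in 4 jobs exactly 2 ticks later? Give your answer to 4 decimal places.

Sum over the intermediate state after 1 tick:
P = P(2 jobs→2 jobs)·P(2 jobs→4 jobs) + P(2 jobs→3 jobs)·P(3 jobs→4 jobs) + P(2 jobs→4 jobs)·P(4 jobs→4 jobs)
  = 0.28×0.3 + 0.42×0.28 + 0.3×0.44
  = 0.0840 + 0.1176 + 0.1320 = 0.3336

0.3336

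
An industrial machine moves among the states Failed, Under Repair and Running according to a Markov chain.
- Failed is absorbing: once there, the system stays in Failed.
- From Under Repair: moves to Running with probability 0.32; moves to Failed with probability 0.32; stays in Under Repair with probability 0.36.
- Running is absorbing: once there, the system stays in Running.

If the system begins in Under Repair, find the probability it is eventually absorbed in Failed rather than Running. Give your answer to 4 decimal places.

0.5000

Let h(s) be the probability of absorption at Failed starting from transient state s. Then h(Failed) = 1 and h(Running) = 0. By first-step analysis:
h(Under Repair) = 0.32·1 + 0.36·h(Under Repair) + 0.32·0
Solving: h(Under Repair) = 0.5000.
Starting from Under Repair, the probability is 0.5000.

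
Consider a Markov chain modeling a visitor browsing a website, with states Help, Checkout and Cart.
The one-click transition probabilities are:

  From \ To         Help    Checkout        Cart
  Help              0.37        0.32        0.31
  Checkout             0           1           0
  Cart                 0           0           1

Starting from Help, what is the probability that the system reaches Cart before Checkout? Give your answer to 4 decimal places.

0.4921

Let h(s) be the probability of absorption at Cart starting from transient state s. Then h(Cart) = 1 and h(Checkout) = 0. By first-step analysis:
h(Help) = 0.37·h(Help) + 0.32·0 + 0.31·1
Solving: h(Help) = 0.4921.
Starting from Help, the probability is 0.4921.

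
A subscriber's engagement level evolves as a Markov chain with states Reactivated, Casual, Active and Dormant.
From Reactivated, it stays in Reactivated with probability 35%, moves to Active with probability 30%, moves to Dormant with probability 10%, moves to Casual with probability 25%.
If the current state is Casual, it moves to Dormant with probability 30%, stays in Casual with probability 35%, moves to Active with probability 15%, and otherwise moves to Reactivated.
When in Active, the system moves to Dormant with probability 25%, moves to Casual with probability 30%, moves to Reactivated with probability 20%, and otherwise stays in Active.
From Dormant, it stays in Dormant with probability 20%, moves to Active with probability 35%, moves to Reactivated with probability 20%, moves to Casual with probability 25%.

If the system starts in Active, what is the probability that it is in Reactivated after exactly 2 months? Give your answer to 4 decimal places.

Propagate the distribution vector 2 months from Active.
After 0 months: (0.0000, 0.0000, 1.0000, 0.0000)
After 1 month: (0.2000, 0.3000, 0.2500, 0.2500)
After 2 months: (0.2300, 0.2925, 0.2550, 0.2225)
P(in Reactivated after 2 months) = 0.2300

0.2300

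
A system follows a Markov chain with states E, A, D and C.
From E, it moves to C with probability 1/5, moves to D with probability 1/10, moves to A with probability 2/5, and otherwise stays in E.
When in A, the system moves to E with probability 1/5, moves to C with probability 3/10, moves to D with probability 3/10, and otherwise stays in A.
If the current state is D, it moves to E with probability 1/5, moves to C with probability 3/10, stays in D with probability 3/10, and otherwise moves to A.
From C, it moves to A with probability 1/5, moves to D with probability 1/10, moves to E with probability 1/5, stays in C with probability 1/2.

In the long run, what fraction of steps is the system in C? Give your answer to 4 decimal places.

Let the stationary distribution be π with π = πP and π_1 + π_2 + π_3 + π_4 = 1.
π_1 = 0.3·π_1 + 0.2·π_2 + 0.2·π_3 + 0.2·π_4
π_2 = 0.4·π_1 + 0.2·π_2 + 0.2·π_3 + 0.2·π_4
π_3 = 0.1·π_1 + 0.3·π_2 + 0.3·π_3 + 0.1·π_4
Solving with the normalization constraint gives π = (0.2222, 0.2444, 0.1861, 0.3472).
So the stationary probability of C is 0.3472.

0.3472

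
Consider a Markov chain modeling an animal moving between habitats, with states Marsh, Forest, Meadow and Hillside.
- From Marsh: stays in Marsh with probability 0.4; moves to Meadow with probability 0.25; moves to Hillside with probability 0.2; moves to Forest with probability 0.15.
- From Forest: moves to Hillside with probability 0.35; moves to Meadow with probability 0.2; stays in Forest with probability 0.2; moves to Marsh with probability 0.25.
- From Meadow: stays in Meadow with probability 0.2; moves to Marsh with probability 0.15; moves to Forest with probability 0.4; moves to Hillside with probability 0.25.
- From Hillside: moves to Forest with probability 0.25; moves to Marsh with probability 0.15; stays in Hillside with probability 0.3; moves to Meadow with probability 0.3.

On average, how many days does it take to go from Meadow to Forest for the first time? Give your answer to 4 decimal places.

3.2040

Let t(s) be the expected number of days to first reach Forest from state s, with t(Forest) = 0. Conditioning on the first day:
t(Marsh) = 1 + 0.4·t(Marsh) + 0.25·t(Meadow) + 0.2·t(Hillside)
t(Meadow) = 1 + 0.15·t(Marsh) + 0.2·t(Meadow) + 0.25·t(Hillside)
t(Hillside) = 1 + 0.15·t(Marsh) + 0.3·t(Meadow) + 0.3·t(Hillside)
Solving: t(Marsh) = 4.2383, t(Meadow) = 3.2040, t(Hillside) = 3.7099.
Expected days from Meadow to Forest: 3.2040.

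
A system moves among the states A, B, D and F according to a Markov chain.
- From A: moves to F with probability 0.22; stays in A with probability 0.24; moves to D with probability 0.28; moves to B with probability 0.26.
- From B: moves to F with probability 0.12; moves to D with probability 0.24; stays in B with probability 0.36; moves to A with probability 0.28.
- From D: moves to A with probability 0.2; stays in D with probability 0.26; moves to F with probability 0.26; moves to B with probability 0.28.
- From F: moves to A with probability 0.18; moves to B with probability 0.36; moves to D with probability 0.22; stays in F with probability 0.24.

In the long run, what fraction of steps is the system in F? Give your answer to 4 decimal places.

Let the stationary distribution be π with π = πP and π_1 + π_2 + π_3 + π_4 = 1.
π_1 = 0.24·π_1 + 0.28·π_2 + 0.2·π_3 + 0.18·π_4
π_2 = 0.26·π_1 + 0.36·π_2 + 0.28·π_3 + 0.36·π_4
π_3 = 0.28·π_1 + 0.24·π_2 + 0.26·π_3 + 0.22·π_4
Solving with the normalization constraint gives π = (0.2305, 0.3169, 0.2502, 0.2024).
So the stationary probability of F is 0.2024.

0.2024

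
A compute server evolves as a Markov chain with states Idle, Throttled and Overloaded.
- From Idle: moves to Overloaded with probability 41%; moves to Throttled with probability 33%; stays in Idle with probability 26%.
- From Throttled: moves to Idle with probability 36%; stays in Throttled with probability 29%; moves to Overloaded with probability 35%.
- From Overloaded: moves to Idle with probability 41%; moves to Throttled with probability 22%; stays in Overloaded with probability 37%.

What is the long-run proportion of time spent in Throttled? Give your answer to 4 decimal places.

0.2773

Let the stationary distribution be π with π = πP and π_1 + π_2 + π_3 = 1.
π_1 = 0.26·π_1 + 0.36·π_2 + 0.41·π_3
π_2 = 0.33·π_1 + 0.29·π_2 + 0.22·π_3
Solving with the normalization constraint gives π = (0.3445, 0.2773, 0.3782).
So the stationary probability of Throttled is 0.2773.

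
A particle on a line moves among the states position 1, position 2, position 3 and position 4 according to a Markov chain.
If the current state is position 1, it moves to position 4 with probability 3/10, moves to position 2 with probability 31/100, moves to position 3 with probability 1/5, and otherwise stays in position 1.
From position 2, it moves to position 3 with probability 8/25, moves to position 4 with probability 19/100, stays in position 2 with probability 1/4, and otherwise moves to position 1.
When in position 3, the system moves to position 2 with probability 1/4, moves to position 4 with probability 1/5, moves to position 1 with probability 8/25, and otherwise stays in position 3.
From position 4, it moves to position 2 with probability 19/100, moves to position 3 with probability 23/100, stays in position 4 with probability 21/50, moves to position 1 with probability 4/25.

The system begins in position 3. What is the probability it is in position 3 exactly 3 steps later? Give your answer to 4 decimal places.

0.2464

Propagate the distribution vector 3 steps from position 3.
After 0 steps: (0.0000, 0.0000, 1.0000, 0.0000)
After 1 step: (0.3200, 0.2500, 0.2300, 0.2000)
After 2 steps: (0.2264, 0.2572, 0.2429, 0.2735)
After 3 steps: (0.2262, 0.2472, 0.2464, 0.2802)
P(in position 3 after 3 steps) = 0.2464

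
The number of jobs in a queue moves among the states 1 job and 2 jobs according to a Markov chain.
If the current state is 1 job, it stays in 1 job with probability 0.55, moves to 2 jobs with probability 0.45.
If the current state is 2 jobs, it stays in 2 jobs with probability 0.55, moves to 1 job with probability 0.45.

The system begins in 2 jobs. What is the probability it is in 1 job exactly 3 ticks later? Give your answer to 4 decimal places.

Propagate the distribution vector 3 ticks from 2 jobs.
After 0 ticks: (0.0000, 1.0000)
After 1 tick: (0.4500, 0.5500)
After 2 ticks: (0.4950, 0.5050)
After 3 ticks: (0.4995, 0.5005)
P(in 1 job after 3 ticks) = 0.4995

0.4995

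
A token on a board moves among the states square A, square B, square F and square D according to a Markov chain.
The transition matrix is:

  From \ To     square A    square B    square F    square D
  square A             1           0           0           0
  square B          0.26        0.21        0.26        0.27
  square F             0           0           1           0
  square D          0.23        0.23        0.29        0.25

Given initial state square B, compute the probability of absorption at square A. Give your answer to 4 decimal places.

Let h(s) be the probability of absorption at square A starting from transient state s. Then h(square A) = 1 and h(square F) = 0. By first-step analysis:
h(square B) = 0.26·1 + 0.21·h(square B) + 0.26·0 + 0.27·h(square D)
h(square D) = 0.23·1 + 0.23·h(square B) + 0.29·0 + 0.25·h(square D)
Solving: h(square B) = 0.4847, h(square D) = 0.4553.
Starting from square B, the probability is 0.4847.

0.4847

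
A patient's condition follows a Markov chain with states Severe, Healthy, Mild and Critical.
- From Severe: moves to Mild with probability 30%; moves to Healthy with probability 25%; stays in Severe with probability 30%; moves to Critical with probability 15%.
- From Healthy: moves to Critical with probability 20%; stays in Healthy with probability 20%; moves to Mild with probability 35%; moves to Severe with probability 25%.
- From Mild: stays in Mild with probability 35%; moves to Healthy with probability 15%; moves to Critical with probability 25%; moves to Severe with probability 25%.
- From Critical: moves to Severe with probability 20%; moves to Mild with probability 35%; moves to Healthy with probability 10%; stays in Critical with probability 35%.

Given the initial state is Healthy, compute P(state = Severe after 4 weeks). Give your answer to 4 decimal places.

0.2506

Propagate the distribution vector 4 weeks from Healthy.
After 0 weeks: (0.0000, 1.0000, 0.0000, 0.0000)
After 1 week: (0.2500, 0.2000, 0.3500, 0.2000)
After 2 weeks: (0.2525, 0.1750, 0.3375, 0.2350)
After 3 weeks: (0.2509, 0.1723, 0.3374, 0.2395)
After 4 weeks: (0.2506, 0.1717, 0.3375, 0.2403)
P(in Severe after 4 weeks) = 0.2506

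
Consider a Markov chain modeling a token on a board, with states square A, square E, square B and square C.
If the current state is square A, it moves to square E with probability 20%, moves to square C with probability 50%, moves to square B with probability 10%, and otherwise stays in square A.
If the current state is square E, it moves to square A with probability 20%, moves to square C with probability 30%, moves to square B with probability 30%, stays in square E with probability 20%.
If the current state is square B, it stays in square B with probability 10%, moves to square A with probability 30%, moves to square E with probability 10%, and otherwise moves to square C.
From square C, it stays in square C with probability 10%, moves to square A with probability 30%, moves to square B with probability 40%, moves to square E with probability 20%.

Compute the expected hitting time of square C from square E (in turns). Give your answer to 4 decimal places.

Let t(s) be the expected number of turns to first reach square C from state s, with t(square C) = 0. Conditioning on the first turn:
t(square A) = 1 + 0.2·t(square A) + 0.2·t(square E) + 0.1·t(square B)
t(square E) = 1 + 0.2·t(square A) + 0.2·t(square E) + 0.3·t(square B)
t(square B) = 1 + 0.3·t(square A) + 0.1·t(square E) + 0.1·t(square B)
Solving: t(square A) = 2.1610, t(square E) = 2.5847, t(square B) = 2.1186.
Expected turns from square E to square C: 2.5847.

2.5847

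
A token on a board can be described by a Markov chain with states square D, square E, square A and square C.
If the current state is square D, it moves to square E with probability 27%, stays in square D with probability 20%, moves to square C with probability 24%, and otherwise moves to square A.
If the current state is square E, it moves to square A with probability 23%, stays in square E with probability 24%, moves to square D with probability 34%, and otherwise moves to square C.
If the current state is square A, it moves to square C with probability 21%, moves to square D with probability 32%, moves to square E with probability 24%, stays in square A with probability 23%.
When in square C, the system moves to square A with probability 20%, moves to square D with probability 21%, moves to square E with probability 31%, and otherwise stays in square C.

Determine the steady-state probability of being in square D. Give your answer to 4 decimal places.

Let the stationary distribution be π with π = πP and π_1 + π_2 + π_3 + π_4 = 1.
π_1 = 0.2·π_1 + 0.34·π_2 + 0.32·π_3 + 0.21·π_4
π_2 = 0.27·π_1 + 0.24·π_2 + 0.24·π_3 + 0.31·π_4
π_3 = 0.29·π_1 + 0.23·π_2 + 0.23·π_3 + 0.2·π_4
Solving with the normalization constraint gives π = (0.2680, 0.2641, 0.2392, 0.2288).
So the stationary probability of square D is 0.2680.

0.2680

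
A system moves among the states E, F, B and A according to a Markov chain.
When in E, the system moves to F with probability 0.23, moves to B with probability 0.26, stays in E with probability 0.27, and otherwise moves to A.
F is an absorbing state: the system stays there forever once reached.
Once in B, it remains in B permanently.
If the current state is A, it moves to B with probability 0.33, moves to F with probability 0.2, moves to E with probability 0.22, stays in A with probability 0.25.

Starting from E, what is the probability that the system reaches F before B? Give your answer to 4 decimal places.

Let h(s) be the probability of absorption at F starting from transient state s. Then h(F) = 1 and h(B) = 0. By first-step analysis:
h(E) = 0.27·h(E) + 0.23·1 + 0.26·0 + 0.24·h(A)
h(A) = 0.22·h(E) + 0.2·1 + 0.33·0 + 0.25·h(A)
Solving: h(E) = 0.4457, h(A) = 0.3974.
Starting from E, the probability is 0.4457.

0.4457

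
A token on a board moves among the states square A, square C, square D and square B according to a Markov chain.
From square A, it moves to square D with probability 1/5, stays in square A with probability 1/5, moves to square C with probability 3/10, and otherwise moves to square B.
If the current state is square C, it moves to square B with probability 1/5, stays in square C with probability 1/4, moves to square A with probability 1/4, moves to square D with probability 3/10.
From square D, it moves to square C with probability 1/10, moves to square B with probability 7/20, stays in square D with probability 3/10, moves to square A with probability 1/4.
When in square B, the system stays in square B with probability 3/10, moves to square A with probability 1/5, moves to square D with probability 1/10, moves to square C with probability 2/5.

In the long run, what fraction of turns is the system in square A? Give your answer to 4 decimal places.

Let the stationary distribution be π with π = πP and π_1 + π_2 + π_3 + π_4 = 1.
π_1 = 0.2·π_1 + 0.25·π_2 + 0.25·π_3 + 0.2·π_4
π_2 = 0.3·π_1 + 0.25·π_2 + 0.1·π_3 + 0.4·π_4
π_3 = 0.2·π_1 + 0.3·π_2 + 0.3·π_3 + 0.1·π_4
Solving with the normalization constraint gives π = (0.2246, 0.2707, 0.2207, 0.2840).
So the stationary probability of square A is 0.2246.

0.2246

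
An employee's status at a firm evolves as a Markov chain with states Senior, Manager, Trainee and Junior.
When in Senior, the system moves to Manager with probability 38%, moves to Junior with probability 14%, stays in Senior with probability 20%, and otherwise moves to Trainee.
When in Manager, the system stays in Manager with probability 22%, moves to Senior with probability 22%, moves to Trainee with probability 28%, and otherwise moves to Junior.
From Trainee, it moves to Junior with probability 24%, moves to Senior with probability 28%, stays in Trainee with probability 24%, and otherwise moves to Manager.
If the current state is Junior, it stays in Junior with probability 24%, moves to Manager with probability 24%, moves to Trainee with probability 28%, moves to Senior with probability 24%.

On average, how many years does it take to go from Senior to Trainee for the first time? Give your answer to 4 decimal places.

Let t(s) be the expected number of years to first reach Trainee from state s, with t(Trainee) = 0. Conditioning on the first year:
t(Senior) = 1 + 0.2·t(Senior) + 0.38·t(Manager) + 0.14·t(Junior)
t(Manager) = 1 + 0.22·t(Senior) + 0.22·t(Manager) + 0.28·t(Junior)
t(Junior) = 1 + 0.24·t(Senior) + 0.24·t(Manager) + 0.24·t(Junior)
Solving: t(Senior) = 3.5714, t(Manager) = 3.5714, t(Junior) = 3.5714.
Expected years from Senior to Trainee: 3.5714.

3.5714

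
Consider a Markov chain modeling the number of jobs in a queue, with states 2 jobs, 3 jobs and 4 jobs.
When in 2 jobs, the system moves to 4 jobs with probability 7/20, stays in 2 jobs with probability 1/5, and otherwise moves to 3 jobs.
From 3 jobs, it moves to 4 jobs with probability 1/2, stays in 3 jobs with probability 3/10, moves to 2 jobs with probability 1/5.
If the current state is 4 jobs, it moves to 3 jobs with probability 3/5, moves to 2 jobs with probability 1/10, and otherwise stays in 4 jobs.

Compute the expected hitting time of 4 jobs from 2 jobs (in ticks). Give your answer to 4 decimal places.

2.4468

Let t(s) be the expected number of ticks to first reach 4 jobs from state s, with t(4 jobs) = 0. Conditioning on the first tick:
t(2 jobs) = 1 + 0.2·t(2 jobs) + 0.45·t(3 jobs)
t(3 jobs) = 1 + 0.2·t(2 jobs) + 0.3·t(3 jobs)
Solving: t(2 jobs) = 2.4468, t(3 jobs) = 2.1277.
Expected ticks from 2 jobs to 4 jobs: 2.4468.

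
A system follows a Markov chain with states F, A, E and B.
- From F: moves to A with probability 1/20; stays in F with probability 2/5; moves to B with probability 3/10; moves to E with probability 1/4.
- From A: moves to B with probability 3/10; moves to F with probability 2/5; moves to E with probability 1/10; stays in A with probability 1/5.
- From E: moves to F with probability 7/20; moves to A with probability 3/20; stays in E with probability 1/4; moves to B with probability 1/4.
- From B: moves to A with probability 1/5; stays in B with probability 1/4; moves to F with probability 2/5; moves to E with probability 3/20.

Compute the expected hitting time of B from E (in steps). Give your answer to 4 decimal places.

3.6409

Let t(s) be the expected number of steps to first reach B from state s, with t(B) = 0. Conditioning on the first step:
t(F) = 1 + 0.4·t(F) + 0.05·t(A) + 0.25·t(E)
t(A) = 1 + 0.4·t(F) + 0.2·t(A) + 0.1·t(E)
t(E) = 1 + 0.35·t(F) + 0.15·t(A) + 0.25·t(E)
Solving: t(F) = 3.4704, t(A) = 3.4403, t(E) = 3.6409.
Expected steps from E to B: 3.6409.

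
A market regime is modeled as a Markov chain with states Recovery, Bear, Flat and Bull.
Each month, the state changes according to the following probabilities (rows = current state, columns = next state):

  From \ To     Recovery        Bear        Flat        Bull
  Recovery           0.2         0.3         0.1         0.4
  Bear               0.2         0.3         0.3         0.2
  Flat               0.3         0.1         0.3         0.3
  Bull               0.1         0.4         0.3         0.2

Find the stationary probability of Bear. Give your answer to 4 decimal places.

0.2746

Let the stationary distribution be π with π = πP and π_1 + π_2 + π_3 + π_4 = 1.
π_1 = 0.2·π_1 + 0.2·π_2 + 0.3·π_3 + 0.1·π_4
π_2 = 0.3·π_1 + 0.3·π_2 + 0.1·π_3 + 0.4·π_4
π_3 = 0.1·π_1 + 0.3·π_2 + 0.3·π_3 + 0.3·π_4
Solving with the normalization constraint gives π = (0.1994, 0.2746, 0.2601, 0.2659).
So the stationary probability of Bear is 0.2746.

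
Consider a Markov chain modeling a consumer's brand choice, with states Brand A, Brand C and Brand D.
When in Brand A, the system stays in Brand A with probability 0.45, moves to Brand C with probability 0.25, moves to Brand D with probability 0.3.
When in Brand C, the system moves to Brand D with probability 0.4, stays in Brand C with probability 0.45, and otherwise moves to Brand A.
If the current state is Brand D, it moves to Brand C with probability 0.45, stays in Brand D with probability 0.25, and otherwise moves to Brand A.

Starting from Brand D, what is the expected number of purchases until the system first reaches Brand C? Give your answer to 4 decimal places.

Let t(s) be the expected number of purchases to first reach Brand C from state s, with t(Brand C) = 0. Conditioning on the first purchase:
t(Brand A) = 1 + 0.45·t(Brand A) + 0.3·t(Brand D)
t(Brand D) = 1 + 0.3·t(Brand A) + 0.25·t(Brand D)
Solving: t(Brand A) = 3.2558, t(Brand D) = 2.6357.
Expected purchases from Brand D to Brand C: 2.6357.

2.6357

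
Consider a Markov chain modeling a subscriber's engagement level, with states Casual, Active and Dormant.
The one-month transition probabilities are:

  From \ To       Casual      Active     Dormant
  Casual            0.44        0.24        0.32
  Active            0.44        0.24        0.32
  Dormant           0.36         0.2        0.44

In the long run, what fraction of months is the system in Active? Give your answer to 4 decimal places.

Let the stationary distribution be π with π = πP and π_1 + π_2 + π_3 = 1.
π_1 = 0.44·π_1 + 0.44·π_2 + 0.36·π_3
π_2 = 0.24·π_1 + 0.24·π_2 + 0.2·π_3
Solving with the normalization constraint gives π = (0.4109, 0.2255, 0.3636).
So the stationary probability of Active is 0.2255.

0.2255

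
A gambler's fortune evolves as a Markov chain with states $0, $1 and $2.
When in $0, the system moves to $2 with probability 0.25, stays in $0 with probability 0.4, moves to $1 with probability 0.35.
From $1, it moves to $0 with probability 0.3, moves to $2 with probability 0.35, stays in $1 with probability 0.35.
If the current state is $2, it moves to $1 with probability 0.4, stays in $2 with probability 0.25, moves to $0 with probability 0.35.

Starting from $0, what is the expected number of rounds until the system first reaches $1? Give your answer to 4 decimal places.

2.7586

Let t(s) be the expected number of rounds to first reach $1 from state s, with t($1) = 0. Conditioning on the first round:
t($0) = 1 + 0.4·t($0) + 0.25·t($2)
t($2) = 1 + 0.35·t($0) + 0.25·t($2)
Solving: t($0) = 2.7586, t($2) = 2.6207.
Expected rounds from $0 to $1: 2.7586.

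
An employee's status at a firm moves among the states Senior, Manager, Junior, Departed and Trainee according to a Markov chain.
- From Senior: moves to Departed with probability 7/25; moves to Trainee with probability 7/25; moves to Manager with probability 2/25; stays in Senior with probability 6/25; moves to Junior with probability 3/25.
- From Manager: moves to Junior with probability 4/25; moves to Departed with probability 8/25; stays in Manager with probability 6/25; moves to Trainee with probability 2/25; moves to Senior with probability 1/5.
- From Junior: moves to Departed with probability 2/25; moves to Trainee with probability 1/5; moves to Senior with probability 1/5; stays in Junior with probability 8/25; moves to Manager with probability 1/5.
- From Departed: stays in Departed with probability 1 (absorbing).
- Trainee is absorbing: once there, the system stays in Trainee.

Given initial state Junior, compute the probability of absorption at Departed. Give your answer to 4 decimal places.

0.4592

Let h(s) be the probability of absorption at Departed starting from transient state s. Then h(Departed) = 1 and h(Trainee) = 0. By first-step analysis:
h(Senior) = 0.24·h(Senior) + 0.08·h(Manager) + 0.12·h(Junior) + 0.28·1 + 0.28·0
h(Manager) = 0.2·h(Senior) + 0.24·h(Manager) + 0.16·h(Junior) + 0.32·1 + 0.08·0
h(Junior) = 0.2·h(Senior) + 0.2·h(Manager) + 0.32·h(Junior) + 0.08·1 + 0.2·0
Solving: h(Senior) = 0.5095, h(Manager) = 0.6518, h(Junior) = 0.4592.
Starting from Junior, the probability is 0.4592.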